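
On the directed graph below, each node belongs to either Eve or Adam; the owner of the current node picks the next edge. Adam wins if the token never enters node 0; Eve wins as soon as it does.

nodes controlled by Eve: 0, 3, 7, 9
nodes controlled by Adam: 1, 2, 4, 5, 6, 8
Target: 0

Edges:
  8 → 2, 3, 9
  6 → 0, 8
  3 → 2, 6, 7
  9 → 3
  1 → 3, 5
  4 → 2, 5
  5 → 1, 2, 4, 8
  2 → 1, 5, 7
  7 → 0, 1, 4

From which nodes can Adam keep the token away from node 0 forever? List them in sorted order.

1, 2, 4, 5, 6, 8

A0 = {0}
A1: add {7} — 7 (Eve) has 7→0.
A2: add {3} — 3 (Eve) has 3→7.
A3: add {9} — 9 (Eve) has 9→3.
A4 = A3; e.g. 1 (Adam) can still go to 5. Fixed point.
Eve's attractor = {0, 3, 7, 9}; Adam avoids the target exactly from the complement.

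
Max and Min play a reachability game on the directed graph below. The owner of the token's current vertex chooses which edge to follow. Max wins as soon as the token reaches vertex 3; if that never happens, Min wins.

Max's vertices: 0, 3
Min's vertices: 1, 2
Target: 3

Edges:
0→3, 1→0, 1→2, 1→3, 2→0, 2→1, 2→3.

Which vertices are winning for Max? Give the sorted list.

0, 3

A0 = {3}
A1: add {0} — 0 (Max) has 0→3.
A2 = A1; e.g. 1 (Min) can still go to 2. Fixed point.
Max's winning region = {0, 3}.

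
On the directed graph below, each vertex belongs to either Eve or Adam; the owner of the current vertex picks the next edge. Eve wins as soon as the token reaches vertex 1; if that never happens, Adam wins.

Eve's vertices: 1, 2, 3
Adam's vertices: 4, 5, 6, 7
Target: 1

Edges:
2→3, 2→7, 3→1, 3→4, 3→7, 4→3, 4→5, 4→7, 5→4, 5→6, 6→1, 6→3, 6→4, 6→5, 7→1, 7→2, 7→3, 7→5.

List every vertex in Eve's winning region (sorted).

1, 2, 3

A0 = {1}
A1: add {3} — 3 (Eve) has 3→1.
A2: add {2} — 2 (Eve) has 2→3.
A3 = A2; e.g. 4 (Adam) can still go to 5. Fixed point.
Eve's winning region = {1, 2, 3}.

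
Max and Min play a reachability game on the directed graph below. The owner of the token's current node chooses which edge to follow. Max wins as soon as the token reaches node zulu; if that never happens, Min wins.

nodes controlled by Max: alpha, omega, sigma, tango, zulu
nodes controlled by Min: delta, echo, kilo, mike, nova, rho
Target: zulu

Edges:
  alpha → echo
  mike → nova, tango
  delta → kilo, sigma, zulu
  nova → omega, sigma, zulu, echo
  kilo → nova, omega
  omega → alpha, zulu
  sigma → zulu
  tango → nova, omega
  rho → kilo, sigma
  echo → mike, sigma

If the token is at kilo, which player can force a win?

Min

A0 = {zulu}
A1: add {omega, sigma} — omega (Max) has omega→zulu; sigma (Max) has sigma→zulu.
A2: add {tango} — tango (Max) has tango→omega.
A3 = A2; e.g. alpha (Max) has no edge into A2. Fixed point.
kilo never enters the attractor, so Min can avoid the target forever.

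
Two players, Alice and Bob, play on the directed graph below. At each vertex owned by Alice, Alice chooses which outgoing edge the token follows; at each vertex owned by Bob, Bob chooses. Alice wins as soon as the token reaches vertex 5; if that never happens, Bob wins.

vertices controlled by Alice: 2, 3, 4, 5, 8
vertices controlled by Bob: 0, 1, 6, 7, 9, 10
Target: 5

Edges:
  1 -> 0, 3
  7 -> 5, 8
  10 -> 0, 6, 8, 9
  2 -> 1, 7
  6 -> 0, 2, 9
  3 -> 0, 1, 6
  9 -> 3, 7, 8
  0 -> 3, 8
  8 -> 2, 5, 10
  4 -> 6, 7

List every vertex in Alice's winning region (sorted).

A0 = {5}
A1: add {8} — 8 (Alice) has 8→5.
A2: add {7} — 7 (Bob): all of {5, 8} already in.
A3: add {2, 4} — 2 (Alice) has 2→7; 4 (Alice) has 4→7.
A4 = A3; e.g. 0 (Bob) can still go to 3. Fixed point.
Alice's winning region = {2, 4, 5, 7, 8}.

2, 4, 5, 7, 8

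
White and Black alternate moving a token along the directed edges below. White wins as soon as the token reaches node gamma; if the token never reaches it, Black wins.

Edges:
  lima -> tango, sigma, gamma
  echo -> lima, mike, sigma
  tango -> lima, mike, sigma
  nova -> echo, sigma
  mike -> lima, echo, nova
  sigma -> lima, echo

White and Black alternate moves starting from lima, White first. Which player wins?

White

Track states (vertex, player-to-move).
A0 = {(gamma,White), (gamma,Black)}
A1: add {(lima,White)}.
(lima,White) ∈ A1 ⇒ White forces the target.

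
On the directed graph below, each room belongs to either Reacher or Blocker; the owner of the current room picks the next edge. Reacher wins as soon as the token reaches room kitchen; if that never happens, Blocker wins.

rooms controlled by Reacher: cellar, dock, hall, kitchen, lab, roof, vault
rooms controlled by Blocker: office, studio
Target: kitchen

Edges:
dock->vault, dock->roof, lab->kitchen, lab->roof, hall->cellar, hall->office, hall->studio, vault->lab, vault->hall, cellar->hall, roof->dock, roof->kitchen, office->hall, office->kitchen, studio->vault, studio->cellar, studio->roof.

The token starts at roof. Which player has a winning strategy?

A0 = {kitchen}
A1: add {lab, roof} — lab (Reacher) has lab→kitchen; roof (Reacher) has roof→kitchen.
roof ∈ A1, so Reacher can force the target.

Reacher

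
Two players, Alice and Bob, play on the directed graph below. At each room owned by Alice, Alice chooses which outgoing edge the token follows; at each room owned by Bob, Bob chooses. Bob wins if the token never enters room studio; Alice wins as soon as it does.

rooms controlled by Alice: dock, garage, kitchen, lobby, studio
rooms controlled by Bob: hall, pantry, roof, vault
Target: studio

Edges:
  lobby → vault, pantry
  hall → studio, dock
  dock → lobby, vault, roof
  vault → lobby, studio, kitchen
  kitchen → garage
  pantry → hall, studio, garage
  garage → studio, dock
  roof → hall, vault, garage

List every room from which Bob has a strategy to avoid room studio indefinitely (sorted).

A0 = {studio}
A1: add {garage} — garage (Alice) has garage→studio.
A2: add {kitchen} — kitchen (Alice) has kitchen→garage.
A3 = A2; e.g. lobby (Alice) has no edge into A2. Fixed point.
Alice's attractor = {garage, kitchen, studio}; Bob avoids the target exactly from the complement.

dock, hall, lobby, pantry, roof, vault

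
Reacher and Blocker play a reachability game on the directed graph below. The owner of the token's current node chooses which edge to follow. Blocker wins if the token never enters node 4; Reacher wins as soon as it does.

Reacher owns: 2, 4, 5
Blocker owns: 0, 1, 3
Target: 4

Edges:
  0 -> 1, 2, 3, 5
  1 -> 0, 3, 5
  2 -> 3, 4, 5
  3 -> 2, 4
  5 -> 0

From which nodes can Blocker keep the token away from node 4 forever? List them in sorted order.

A0 = {4}
A1: add {2} — 2 (Reacher) has 2→4.
A2: add {3} — 3 (Blocker): all of {2, 4} already in.
A3 = A2; e.g. 0 (Blocker) can still go to 1. Fixed point.
Reacher's attractor = {2, 3, 4}; Blocker avoids the target exactly from the complement.

0, 1, 5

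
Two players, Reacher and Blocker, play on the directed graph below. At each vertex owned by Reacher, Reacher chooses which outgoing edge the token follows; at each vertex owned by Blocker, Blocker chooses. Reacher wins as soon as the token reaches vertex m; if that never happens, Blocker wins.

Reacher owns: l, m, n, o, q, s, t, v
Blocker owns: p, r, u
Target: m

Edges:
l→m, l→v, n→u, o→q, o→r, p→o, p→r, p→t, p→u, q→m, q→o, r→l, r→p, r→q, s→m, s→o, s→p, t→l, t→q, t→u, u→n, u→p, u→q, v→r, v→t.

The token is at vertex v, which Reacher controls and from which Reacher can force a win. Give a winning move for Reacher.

A0 = {m}
A1: add {l, q, s} — l (Reacher) has l→m; q (Reacher) has q→m; s (Reacher) has s→m.
A2: add {o, t} — o (Reacher) has o→q; t (Reacher) has t→l.
A3: add {v} — v (Reacher) has v→t.
A4 = A3; e.g. n (Reacher) has no edge into A3. Fixed point.
From v, successor t is in the attractor (rank 2); the other successor r is not.

t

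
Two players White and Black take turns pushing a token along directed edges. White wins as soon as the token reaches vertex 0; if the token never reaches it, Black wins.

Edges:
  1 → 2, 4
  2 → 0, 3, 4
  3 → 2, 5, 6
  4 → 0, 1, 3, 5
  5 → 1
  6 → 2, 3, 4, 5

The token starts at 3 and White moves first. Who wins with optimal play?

Track states (vertex, player-to-move).
A0 = {(0,White), (0,Black)}
A1: add {(2,White), (4,White)}.
A2: add {(1,Black)}.
A3: add {(5,White)}.
A4 = A3; e.g. (1,White) stays out. (3,White) never enters ⇒ Black avoids the target.

Black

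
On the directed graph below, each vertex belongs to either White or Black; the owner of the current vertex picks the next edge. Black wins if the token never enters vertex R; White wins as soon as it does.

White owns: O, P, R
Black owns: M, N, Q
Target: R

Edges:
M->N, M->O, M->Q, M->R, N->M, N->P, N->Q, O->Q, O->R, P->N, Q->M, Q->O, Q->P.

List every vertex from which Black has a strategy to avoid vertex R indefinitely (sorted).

M, N, P, Q

A0 = {R}
A1: add {O} — O (White) has O→R.
A2 = A1; e.g. M (Black) can still go to N. Fixed point.
White's attractor = {O, R}; Black avoids the target exactly from the complement.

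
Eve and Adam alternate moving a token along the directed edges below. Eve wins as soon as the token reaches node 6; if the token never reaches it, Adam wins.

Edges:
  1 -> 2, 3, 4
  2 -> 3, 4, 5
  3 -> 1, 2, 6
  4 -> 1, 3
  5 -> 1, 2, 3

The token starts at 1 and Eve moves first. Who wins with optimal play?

Adam

Track states (vertex, player-to-move).
A0 = {(6,Eve), (6,Adam)}
A1: add {(3,Eve)}.
A2 = A1; e.g. (1,Eve) stays out. (1,Eve) never enters ⇒ Adam avoids the target.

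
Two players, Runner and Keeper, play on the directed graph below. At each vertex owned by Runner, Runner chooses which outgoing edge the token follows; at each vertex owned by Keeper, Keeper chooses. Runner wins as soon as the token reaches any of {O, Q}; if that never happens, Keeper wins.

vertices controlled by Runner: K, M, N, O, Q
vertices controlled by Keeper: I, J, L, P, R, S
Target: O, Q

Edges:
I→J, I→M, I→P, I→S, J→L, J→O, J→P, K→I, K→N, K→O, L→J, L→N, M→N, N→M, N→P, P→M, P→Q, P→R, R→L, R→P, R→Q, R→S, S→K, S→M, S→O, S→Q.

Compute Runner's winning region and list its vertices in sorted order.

K, O, Q

A0 = {O, Q}
A1: add {K} — K (Runner) has K→O.
A2 = A1; e.g. I (Keeper) can still go to J. Fixed point.
Runner's winning region = {K, O, Q}.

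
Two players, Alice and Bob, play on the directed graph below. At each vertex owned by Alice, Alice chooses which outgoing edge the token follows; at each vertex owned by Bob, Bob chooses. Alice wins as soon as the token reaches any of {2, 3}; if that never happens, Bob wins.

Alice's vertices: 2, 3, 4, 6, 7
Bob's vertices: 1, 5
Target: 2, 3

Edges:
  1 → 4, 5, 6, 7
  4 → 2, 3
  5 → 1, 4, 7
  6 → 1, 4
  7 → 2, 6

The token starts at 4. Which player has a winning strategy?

Alice

A0 = {2, 3}
A1: add {4, 7} — 4 (Alice) has 4→2; 7 (Alice) has 7→2.
4 ∈ A1, so Alice can force the target.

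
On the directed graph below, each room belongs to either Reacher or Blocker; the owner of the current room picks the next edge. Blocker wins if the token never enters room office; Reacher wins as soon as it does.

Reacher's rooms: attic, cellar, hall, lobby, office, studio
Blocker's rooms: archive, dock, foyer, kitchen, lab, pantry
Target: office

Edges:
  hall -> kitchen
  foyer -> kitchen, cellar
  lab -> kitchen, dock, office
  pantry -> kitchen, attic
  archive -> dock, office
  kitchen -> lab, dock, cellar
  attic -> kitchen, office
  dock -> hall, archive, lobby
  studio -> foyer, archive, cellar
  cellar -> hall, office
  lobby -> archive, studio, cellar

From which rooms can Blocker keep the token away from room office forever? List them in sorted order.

A0 = {office}
A1: add {attic, cellar} — attic (Reacher) has attic→office; cellar (Reacher) has cellar→office.
A2: add {lobby, studio} — studio (Reacher) has studio→cellar; lobby (Reacher) has lobby→cellar.
A3 = A2; e.g. hall (Reacher) has no edge into A2. Fixed point.
Reacher's attractor = {attic, cellar, lobby, office, studio}; Blocker avoids the target exactly from the complement.

archive, dock, foyer, hall, kitchen, lab, pantry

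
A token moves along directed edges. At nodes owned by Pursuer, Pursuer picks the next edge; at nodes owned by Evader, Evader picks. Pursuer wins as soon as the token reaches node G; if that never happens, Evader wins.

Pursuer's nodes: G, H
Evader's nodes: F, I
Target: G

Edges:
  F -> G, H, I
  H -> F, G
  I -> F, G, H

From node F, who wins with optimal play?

A0 = {G}
A1: add {H} — H (Pursuer) has H→G.
A2 = A1; e.g. F (Evader) can still go to I. Fixed point.
F never enters the attractor, so Evader can avoid the target forever.

Evader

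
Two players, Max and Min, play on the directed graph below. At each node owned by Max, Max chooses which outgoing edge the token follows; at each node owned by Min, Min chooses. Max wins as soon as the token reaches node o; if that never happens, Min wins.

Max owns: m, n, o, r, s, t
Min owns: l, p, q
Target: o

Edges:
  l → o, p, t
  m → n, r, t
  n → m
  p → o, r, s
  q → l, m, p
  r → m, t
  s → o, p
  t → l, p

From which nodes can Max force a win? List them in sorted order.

A0 = {o}
A1: add {s} — s (Max) has s→o.
A2 = A1; e.g. l (Min) can still go to p. Fixed point.
Max's winning region = {o, s}.

o, s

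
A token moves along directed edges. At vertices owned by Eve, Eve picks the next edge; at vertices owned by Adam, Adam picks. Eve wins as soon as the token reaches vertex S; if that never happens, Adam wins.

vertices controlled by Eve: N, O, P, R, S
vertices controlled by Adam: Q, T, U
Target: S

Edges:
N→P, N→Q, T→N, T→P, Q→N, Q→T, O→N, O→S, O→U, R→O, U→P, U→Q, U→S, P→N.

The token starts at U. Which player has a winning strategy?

A0 = {S}
A1: add {O} — O (Eve) has O→S.
A2: add {R} — R (Eve) has R→O.
A3 = A2; e.g. N (Eve) has no edge into A2. Fixed point.
U never enters the attractor, so Adam can avoid the target forever.

Adam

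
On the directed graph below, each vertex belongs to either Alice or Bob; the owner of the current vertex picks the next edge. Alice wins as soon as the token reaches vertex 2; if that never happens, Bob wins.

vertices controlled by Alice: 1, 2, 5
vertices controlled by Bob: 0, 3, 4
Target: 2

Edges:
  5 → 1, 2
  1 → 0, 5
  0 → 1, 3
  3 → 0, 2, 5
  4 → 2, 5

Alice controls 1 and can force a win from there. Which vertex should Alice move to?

A0 = {2}
A1: add {5} — 5 (Alice) has 5→2.
A2: add {1, 4} — 1 (Alice) has 1→5; 4 (Bob): all of {2, 5} already in.
A3 = A2; e.g. 0 (Bob) can still go to 3. Fixed point.
From 1, successor 5 is in the attractor (rank 1); the other successor 0 is not.

5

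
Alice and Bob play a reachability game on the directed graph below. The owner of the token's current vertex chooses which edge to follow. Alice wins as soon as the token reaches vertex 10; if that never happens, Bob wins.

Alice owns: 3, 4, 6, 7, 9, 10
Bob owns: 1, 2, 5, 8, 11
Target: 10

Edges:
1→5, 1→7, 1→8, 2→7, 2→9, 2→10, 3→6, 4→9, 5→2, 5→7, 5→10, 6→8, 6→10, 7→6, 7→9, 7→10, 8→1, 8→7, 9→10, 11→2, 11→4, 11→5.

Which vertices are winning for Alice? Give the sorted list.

A0 = {10}
A1: add {6, 7, 9} — 6 (Alice) has 6→10; 7 (Alice) has 7→10; 9 (Alice) has 9→10.
A2: add {2, 3, 4} — 2 (Bob): all of {7, 9, 10} already in; 3 (Alice) has 3→6; 4 (Alice) has 4→9.
A3: add {5} — 5 (Bob): all of {2, 7, 10} already in.
A4: add {11} — 11 (Bob): all of {2, 4, 5} already in.
A5 = A4; e.g. 1 (Bob) can still go to 8. Fixed point.
Alice's winning region = {2, 3, 4, 5, 6, 7, 9, 10, 11}.

2, 3, 4, 5, 6, 7, 9, 10, 11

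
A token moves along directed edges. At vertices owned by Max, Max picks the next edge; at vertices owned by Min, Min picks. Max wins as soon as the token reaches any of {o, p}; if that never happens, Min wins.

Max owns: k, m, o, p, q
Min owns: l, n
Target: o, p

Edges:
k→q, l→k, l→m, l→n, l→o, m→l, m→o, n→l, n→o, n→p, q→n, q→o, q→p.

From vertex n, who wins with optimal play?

A0 = {o, p}
A1: add {m, q} — m (Max) has m→o; q (Max) has q→o.
A2: add {k} — k (Max) has k→q.
A3 = A2; e.g. l (Min) can still go to n. Fixed point.
n never enters the attractor, so Min can avoid the target forever.

Min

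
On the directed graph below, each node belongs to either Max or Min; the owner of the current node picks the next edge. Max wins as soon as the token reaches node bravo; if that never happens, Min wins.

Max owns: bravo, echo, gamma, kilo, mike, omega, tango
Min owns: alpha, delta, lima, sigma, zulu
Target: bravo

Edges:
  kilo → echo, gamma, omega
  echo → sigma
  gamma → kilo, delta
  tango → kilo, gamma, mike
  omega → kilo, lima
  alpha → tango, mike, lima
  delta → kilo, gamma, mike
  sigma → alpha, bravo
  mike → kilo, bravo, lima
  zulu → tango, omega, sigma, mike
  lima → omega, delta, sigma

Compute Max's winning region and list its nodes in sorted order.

A0 = {bravo}
A1: add {mike} — mike (Max) has mike→bravo.
A2: add {tango} — tango (Max) has tango→mike.
A3 = A2; e.g. kilo (Max) has no edge into A2. Fixed point.
Max's winning region = {bravo, mike, tango}.

bravo, mike, tango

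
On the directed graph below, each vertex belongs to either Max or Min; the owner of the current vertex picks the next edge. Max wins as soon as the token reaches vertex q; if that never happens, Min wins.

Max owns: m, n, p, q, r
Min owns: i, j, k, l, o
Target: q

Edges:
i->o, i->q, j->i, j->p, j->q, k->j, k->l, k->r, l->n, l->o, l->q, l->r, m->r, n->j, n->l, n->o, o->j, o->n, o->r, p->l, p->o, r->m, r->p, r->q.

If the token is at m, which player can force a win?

Max

A0 = {q}
A1: add {r} — r (Max) has r→q.
A2: add {m} — m (Max) has m→r.
A3 = A2; e.g. i (Min) can still go to o. Fixed point.
m ∈ A2, so Max can force the target.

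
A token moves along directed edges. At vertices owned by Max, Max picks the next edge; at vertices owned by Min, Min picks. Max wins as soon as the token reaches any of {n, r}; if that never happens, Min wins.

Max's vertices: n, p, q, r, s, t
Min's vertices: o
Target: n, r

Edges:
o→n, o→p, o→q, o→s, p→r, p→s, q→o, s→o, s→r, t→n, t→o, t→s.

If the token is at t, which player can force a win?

Max

A0 = {n, r}
A1: add {p, s, t} — p (Max) has p→r; s (Max) has s→r; t (Max) has t→n.
A2 = A1; e.g. o (Min) can still go to q. Fixed point.
t ∈ A1, so Max can force the target.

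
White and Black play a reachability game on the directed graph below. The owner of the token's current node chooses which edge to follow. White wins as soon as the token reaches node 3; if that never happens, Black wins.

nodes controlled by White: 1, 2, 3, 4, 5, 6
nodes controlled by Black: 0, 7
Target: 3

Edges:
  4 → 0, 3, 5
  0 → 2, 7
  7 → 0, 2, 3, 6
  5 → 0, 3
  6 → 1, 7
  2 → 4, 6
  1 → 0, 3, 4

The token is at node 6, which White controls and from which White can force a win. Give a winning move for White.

A0 = {3}
A1: add {1, 4, 5} — 1 (White) has 1→3; 4 (White) has 4→3; 5 (White) has 5→3.
A2: add {2, 6} — 2 (White) has 2→4; 6 (White) has 6→1.
A3 = A2; e.g. 0 (Black) can still go to 7. Fixed point.
From 6, successor 1 is in the attractor (rank 1); the other successor 7 is not.

1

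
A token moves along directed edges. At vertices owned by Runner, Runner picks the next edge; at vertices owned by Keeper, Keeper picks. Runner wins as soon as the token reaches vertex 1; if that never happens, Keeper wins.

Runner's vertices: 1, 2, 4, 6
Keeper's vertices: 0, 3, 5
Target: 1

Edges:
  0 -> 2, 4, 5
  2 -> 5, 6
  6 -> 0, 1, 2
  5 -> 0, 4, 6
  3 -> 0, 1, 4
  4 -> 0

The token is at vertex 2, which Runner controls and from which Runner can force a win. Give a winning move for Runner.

6

A0 = {1}
A1: add {6} — 6 (Runner) has 6→1.
A2: add {2} — 2 (Runner) has 2→6.
A3 = A2; e.g. 0 (Keeper) can still go to 4. Fixed point.
From 2, successor 6 is in the attractor (rank 1); the other successor 5 is not.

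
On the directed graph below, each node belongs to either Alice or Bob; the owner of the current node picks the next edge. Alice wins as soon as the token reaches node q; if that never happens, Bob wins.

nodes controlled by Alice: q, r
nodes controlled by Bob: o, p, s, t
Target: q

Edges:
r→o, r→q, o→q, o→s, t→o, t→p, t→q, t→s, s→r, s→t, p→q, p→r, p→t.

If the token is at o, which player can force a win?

A0 = {q}
A1: add {r} — r (Alice) has r→q.
A2 = A1; e.g. o (Bob) can still go to s. Fixed point.
o never enters the attractor, so Bob can avoid the target forever.

Bob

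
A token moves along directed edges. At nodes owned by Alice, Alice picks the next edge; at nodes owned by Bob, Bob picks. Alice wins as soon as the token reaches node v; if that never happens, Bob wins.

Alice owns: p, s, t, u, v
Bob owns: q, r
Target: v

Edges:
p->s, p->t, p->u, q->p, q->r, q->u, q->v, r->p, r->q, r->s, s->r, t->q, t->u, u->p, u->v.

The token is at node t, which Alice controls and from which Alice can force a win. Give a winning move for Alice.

A0 = {v}
A1: add {u} — u (Alice) has u→v.
A2: add {p, t} — p (Alice) has p→u; t (Alice) has t→u.
A3 = A2; e.g. q (Bob) can still go to r. Fixed point.
From t, successor u is in the attractor (rank 1); the other successor q is not.

u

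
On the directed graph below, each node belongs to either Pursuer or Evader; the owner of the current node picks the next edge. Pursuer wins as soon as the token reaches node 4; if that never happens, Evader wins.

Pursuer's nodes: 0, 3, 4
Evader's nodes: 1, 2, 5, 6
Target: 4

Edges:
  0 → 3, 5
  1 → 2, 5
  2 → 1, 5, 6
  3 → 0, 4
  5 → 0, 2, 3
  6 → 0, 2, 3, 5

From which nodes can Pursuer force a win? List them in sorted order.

A0 = {4}
A1: add {3} — 3 (Pursuer) has 3→4.
A2: add {0} — 0 (Pursuer) has 0→3.
A3 = A2; e.g. 1 (Evader) can still go to 2. Fixed point.
Pursuer's winning region = {0, 3, 4}.

0, 3, 4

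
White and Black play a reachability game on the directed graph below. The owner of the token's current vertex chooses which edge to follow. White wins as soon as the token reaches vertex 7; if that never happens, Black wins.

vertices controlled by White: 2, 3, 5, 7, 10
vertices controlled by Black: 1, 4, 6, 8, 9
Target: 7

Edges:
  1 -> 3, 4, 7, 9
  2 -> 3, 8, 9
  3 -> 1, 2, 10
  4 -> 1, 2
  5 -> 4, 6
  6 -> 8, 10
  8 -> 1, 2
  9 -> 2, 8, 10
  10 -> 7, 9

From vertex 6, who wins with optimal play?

Black

A0 = {7}
A1: add {10} — 10 (White) has 10→7.
A2: add {3} — 3 (White) has 3→10.
A3: add {2} — 2 (White) has 2→3.
A4 = A3; e.g. 1 (Black) can still go to 4. Fixed point.
6 never enters the attractor, so Black can avoid the target forever.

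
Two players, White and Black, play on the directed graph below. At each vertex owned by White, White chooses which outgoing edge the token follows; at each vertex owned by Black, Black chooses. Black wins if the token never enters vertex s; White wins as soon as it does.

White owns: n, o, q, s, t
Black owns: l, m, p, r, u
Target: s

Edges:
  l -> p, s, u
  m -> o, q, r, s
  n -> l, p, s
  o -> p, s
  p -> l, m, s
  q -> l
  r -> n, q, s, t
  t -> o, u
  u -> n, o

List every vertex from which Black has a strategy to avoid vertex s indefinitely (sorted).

A0 = {s}
A1: add {n, o} — n (White) has n→s; o (White) has o→s.
A2: add {t, u} — t (White) has t→o; u (Black): all of {n, o} already in.
A3 = A2; e.g. l (Black) can still go to p. Fixed point.
White's attractor = {n, o, s, t, u}; Black avoids the target exactly from the complement.

l, m, p, q, r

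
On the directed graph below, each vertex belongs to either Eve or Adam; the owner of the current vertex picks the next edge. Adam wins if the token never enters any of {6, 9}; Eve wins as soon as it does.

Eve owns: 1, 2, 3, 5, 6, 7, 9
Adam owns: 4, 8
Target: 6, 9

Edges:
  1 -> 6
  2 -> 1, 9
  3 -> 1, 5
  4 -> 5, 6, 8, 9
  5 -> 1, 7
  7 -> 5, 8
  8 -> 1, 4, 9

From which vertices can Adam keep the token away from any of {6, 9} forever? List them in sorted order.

A0 = {6, 9}
A1: add {1, 2} — 1 (Eve) has 1→6; 2 (Eve) has 2→9.
A2: add {3, 5} — 3 (Eve) has 3→1; 5 (Eve) has 5→1.
A3: add {7} — 7 (Eve) has 7→5.
A4 = A3; e.g. 4 (Adam) can still go to 8. Fixed point.
Eve's attractor = {1, 2, 3, 5, 6, 7, 9}; Adam avoids the target exactly from the complement.

4, 8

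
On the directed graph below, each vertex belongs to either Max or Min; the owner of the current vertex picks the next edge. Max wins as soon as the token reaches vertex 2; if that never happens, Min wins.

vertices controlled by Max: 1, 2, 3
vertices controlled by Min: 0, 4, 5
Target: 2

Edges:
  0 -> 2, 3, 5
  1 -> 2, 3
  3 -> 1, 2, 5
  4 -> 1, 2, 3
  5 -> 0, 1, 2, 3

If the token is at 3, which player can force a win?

A0 = {2}
A1: add {1, 3} — 1 (Max) has 1→2; 3 (Max) has 3→2.
3 ∈ A1, so Max can force the target.

Max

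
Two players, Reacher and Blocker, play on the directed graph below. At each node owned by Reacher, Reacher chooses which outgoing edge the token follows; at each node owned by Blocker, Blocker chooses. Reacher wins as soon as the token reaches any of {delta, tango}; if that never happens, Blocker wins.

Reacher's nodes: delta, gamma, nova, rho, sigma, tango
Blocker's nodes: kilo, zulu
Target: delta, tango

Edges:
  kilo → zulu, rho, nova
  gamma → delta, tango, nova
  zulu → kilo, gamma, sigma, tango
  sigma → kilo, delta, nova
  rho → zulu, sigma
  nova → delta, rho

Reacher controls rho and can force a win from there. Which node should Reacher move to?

sigma

A0 = {delta, tango}
A1: add {gamma, nova, sigma} — gamma (Reacher) has gamma→delta; sigma (Reacher) has sigma→delta; nova (Reacher) has nova→delta.
A2: add {rho} — rho (Reacher) has rho→sigma.
A3 = A2; e.g. kilo (Blocker) can still go to zulu. Fixed point.
From rho, successor sigma is in the attractor (rank 1); the other successor zulu is not.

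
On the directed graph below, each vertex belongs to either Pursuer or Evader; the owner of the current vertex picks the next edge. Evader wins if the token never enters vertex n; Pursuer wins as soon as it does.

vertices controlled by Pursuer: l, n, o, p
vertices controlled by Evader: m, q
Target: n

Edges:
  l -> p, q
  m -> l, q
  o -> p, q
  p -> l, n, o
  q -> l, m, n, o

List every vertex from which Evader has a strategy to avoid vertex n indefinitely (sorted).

m, q

A0 = {n}
A1: add {p} — p (Pursuer) has p→n.
A2: add {l, o} — l (Pursuer) has l→p; o (Pursuer) has o→p.
A3 = A2; e.g. m (Evader) can still go to q. Fixed point.
Pursuer's attractor = {l, n, o, p}; Evader avoids the target exactly from the complement.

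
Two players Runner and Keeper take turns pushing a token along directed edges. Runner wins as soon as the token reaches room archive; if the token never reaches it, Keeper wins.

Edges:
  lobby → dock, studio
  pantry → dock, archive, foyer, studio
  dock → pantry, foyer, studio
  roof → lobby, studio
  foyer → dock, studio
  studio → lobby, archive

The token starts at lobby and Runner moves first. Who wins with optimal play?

Keeper

Track states (vertex, player-to-move).
A0 = {(archive,Runner), (archive,Keeper)}
A1: add {(pantry,Runner), (studio,Runner)}.
A2 = A1; e.g. (lobby,Runner) stays out. (lobby,Runner) never enters ⇒ Keeper avoids the target.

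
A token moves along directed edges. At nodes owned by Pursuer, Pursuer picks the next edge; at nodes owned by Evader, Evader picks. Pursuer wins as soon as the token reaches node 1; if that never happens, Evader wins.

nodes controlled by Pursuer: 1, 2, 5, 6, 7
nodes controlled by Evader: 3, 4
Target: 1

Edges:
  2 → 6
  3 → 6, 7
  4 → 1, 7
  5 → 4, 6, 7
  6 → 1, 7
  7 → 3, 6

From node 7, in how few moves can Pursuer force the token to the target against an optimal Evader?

2

A0 = {1}
A1: add {6} — 6 (Pursuer) has 6→1.
A2: add {2, 5, 7} — 2 (Pursuer) has 2→6; 5 (Pursuer) has 5→6; 7 (Pursuer) has 7→6.
7 enters the attractor at level 2, so Pursuer can force the target in 2 moves from there.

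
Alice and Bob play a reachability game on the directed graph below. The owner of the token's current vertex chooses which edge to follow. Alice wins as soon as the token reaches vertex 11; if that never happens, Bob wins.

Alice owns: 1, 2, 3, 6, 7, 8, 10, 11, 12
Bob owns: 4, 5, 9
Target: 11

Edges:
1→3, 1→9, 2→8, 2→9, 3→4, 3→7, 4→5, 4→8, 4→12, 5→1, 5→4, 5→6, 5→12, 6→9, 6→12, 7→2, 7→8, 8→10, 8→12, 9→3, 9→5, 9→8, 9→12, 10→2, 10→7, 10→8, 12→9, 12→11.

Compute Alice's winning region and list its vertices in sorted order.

A0 = {11}
A1: add {12} — 12 (Alice) has 12→11.
A2: add {6, 8} — 6 (Alice) has 6→12; 8 (Alice) has 8→12.
A3: add {2, 7, 10} — 2 (Alice) has 2→8; 7 (Alice) has 7→8; 10 (Alice) has 10→8.
A4: add {3} — 3 (Alice) has 3→7.
A5: add {1} — 1 (Alice) has 1→3.
A6 = A5; e.g. 4 (Bob) can still go to 5. Fixed point.
Alice's winning region = {1, 2, 3, 6, 7, 8, 10, 11, 12}.

1, 2, 3, 6, 7, 8, 10, 11, 12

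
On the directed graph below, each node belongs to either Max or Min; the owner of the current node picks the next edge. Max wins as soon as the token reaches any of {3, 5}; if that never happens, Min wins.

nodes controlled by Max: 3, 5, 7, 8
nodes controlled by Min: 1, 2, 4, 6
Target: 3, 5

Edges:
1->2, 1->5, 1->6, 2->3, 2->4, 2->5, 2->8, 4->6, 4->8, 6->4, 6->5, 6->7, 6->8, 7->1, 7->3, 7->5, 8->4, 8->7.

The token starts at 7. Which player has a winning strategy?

A0 = {3, 5}
A1: add {7} — 7 (Max) has 7→3.
7 ∈ A1, so Max can force the target.

Max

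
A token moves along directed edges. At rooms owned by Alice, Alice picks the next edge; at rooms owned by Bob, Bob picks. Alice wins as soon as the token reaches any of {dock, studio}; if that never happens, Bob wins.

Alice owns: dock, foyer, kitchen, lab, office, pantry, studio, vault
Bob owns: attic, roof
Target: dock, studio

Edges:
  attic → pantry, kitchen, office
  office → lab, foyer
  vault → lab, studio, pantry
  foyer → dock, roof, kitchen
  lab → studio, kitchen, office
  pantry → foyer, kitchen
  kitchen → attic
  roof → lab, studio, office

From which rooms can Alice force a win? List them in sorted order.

dock, foyer, lab, office, pantry, roof, studio, vault

A0 = {dock, studio}
A1: add {foyer, lab, vault} — lab (Alice) has lab→studio; foyer (Alice) has foyer→dock; vault (Alice) has vault→studio.
A2: add {office, pantry} — pantry (Alice) has pantry→foyer; office (Alice) has office→lab.
A3: add {roof} — roof (Bob): all of {lab, studio, office} already in.
A4 = A3; e.g. kitchen (Alice) has no edge into A3. Fixed point.
Alice's winning region = {dock, foyer, lab, office, pantry, roof, studio, vault}.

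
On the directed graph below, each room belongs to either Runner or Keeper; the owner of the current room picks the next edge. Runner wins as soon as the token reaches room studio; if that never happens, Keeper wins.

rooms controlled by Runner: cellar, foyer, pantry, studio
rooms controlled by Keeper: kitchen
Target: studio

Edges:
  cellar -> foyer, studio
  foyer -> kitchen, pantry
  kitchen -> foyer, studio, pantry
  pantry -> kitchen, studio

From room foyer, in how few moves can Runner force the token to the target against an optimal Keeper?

A0 = {studio}
A1: add {cellar, pantry} — cellar (Runner) has cellar→studio; pantry (Runner) has pantry→studio.
A2: add {foyer} — foyer (Runner) has foyer→pantry.
foyer enters the attractor at level 2, so Runner can force the target in 2 moves from there.

2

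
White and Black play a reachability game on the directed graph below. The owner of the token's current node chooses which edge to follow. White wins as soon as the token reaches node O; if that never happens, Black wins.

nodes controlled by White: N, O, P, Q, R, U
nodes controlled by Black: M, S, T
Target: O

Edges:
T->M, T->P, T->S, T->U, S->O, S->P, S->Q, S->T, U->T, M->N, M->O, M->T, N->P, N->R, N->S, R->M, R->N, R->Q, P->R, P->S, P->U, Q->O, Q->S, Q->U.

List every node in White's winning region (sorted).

N, O, P, Q, R

A0 = {O}
A1: add {Q} — Q (White) has Q→O.
A2: add {R} — R (White) has R→Q.
A3: add {N, P} — N (White) has N→R; P (White) has P→R.
A4 = A3; e.g. M (Black) can still go to T. Fixed point.
White's winning region = {N, O, P, Q, R}.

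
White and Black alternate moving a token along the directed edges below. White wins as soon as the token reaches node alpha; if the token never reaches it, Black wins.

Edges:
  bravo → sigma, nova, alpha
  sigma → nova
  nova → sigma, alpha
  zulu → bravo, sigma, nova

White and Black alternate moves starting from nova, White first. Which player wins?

White

Track states (vertex, player-to-move).
A0 = {(alpha,White), (alpha,Black)}
A1: add {(bravo,White), (nova,White)}.
(nova,White) ∈ A1 ⇒ White forces the target.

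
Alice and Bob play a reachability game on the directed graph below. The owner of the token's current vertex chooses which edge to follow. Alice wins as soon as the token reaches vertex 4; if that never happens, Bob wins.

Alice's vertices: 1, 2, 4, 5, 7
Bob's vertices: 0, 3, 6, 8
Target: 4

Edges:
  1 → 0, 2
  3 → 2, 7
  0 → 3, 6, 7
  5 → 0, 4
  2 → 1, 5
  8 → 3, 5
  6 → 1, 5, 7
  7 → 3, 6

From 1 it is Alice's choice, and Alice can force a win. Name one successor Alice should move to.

A0 = {4}
A1: add {5} — 5 (Alice) has 5→4.
A2: add {2} — 2 (Alice) has 2→5.
A3: add {1} — 1 (Alice) has 1→2.
A4 = A3; e.g. 0 (Bob) can still go to 3. Fixed point.
From 1, successor 2 is in the attractor (rank 2); the other successor 0 is not.

2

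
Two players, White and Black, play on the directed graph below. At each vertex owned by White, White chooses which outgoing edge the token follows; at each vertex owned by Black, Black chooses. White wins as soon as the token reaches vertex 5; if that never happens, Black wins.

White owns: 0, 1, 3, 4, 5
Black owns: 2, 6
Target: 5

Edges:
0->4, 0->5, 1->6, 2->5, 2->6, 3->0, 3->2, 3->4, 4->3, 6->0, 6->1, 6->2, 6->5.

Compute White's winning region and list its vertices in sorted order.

0, 3, 4, 5

A0 = {5}
A1: add {0} — 0 (White) has 0→5.
A2: add {3} — 3 (White) has 3→0.
A3: add {4} — 4 (White) has 4→3.
A4 = A3; e.g. 1 (White) has no edge into A3. Fixed point.
White's winning region = {0, 3, 4, 5}.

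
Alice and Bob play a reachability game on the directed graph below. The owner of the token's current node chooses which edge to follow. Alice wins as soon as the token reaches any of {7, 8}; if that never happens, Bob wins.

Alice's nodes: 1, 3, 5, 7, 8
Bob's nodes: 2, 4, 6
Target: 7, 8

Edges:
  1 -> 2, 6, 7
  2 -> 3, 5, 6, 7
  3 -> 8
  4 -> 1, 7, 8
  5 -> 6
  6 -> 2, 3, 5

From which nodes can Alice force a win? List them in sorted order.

A0 = {7, 8}
A1: add {1, 3} — 1 (Alice) has 1→7; 3 (Alice) has 3→8.
A2: add {4} — 4 (Bob): all of {1, 7, 8} already in.
A3 = A2; e.g. 2 (Bob) can still go to 5. Fixed point.
Alice's winning region = {1, 3, 4, 7, 8}.

1, 3, 4, 7, 8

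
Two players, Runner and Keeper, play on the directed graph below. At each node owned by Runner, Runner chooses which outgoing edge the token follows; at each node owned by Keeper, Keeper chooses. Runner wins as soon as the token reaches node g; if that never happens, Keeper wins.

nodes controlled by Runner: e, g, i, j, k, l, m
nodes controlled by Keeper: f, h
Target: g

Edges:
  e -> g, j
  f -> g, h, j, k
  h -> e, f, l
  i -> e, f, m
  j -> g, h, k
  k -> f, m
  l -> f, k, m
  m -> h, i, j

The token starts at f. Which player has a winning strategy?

Keeper

A0 = {g}
A1: add {e, j} — e (Runner) has e→g; j (Runner) has j→g.
A2: add {i, m} — i (Runner) has i→e; m (Runner) has m→j.
A3: add {k, l} — k (Runner) has k→m; l (Runner) has l→m.
A4 = A3; e.g. f (Keeper) can still go to h. Fixed point.
f never enters the attractor, so Keeper can avoid the target forever.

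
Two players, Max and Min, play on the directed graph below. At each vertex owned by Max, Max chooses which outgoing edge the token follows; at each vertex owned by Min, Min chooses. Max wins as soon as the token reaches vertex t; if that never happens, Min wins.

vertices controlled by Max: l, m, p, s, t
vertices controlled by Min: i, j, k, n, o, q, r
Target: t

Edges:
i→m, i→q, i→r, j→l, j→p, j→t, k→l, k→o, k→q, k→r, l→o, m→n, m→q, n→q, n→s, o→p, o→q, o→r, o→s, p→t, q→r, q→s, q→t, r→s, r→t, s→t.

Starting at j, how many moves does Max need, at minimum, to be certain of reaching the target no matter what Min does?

6

A0 = {t}
A1: add {p, s} — p (Max) has p→t; s (Max) has s→t.
A2: add {r} — r (Min): all of {s, t} already in.
A3: add {q} — q (Min): all of {r, s, t} already in.
A4: add {m, n, o} — m (Max) has m→q; n (Min): all of {q, s} already in; o (Min): all of {p, q, r, s} already in.
A5: add {i, l} — i (Min): all of {m, q, r} already in; l (Max) has l→o.
A6: add {j, k} — j (Min): all of {l, p, t} already in; k (Min): all of {l, o, q, r} already in.
A6 = all vertices. Fixed point.
j enters the attractor at level 6, so Max can force the target in 6 moves from there.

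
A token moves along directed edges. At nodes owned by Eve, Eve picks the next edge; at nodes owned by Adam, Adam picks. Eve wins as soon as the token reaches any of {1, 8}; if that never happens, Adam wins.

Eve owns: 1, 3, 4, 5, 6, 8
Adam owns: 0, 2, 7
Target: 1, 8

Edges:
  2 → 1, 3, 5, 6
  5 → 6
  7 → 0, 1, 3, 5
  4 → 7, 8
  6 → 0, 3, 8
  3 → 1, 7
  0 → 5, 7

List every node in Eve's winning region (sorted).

A0 = {1, 8}
A1: add {3, 4, 6} — 3 (Eve) has 3→1; 4 (Eve) has 4→8; 6 (Eve) has 6→8.
A2: add {5} — 5 (Eve) has 5→6.
A3: add {2} — 2 (Adam): all of {1, 3, 5, 6} already in.
A4 = A3; e.g. 0 (Adam) can still go to 7. Fixed point.
Eve's winning region = {1, 2, 3, 4, 5, 6, 8}.

1, 2, 3, 4, 5, 6, 8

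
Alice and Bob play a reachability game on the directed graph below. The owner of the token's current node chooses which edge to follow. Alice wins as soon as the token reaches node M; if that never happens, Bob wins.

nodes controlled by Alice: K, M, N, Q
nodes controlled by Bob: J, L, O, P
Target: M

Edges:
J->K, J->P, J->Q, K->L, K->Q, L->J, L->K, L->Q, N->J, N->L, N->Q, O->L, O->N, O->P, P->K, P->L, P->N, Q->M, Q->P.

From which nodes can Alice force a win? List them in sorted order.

A0 = {M}
A1: add {Q} — Q (Alice) has Q→M.
A2: add {K, N} — K (Alice) has K→Q; N (Alice) has N→Q.
A3 = A2; e.g. J (Bob) can still go to P. Fixed point.
Alice's winning region = {K, M, N, Q}.

K, M, N, Q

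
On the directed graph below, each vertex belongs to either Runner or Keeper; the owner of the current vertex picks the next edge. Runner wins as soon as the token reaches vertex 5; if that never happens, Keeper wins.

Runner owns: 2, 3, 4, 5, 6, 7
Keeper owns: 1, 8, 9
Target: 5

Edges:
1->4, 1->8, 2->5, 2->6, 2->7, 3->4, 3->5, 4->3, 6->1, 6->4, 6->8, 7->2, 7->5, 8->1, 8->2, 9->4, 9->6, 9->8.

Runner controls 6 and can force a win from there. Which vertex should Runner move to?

A0 = {5}
A1: add {2, 3, 7} — 2 (Runner) has 2→5; 3 (Runner) has 3→5; 7 (Runner) has 7→5.
A2: add {4} — 4 (Runner) has 4→3.
A3: add {6} — 6 (Runner) has 6→4.
A4 = A3; e.g. 1 (Keeper) can still go to 8. Fixed point.
From 6, successor 4 is in the attractor (rank 2); the other successors 1, 8 are not.

4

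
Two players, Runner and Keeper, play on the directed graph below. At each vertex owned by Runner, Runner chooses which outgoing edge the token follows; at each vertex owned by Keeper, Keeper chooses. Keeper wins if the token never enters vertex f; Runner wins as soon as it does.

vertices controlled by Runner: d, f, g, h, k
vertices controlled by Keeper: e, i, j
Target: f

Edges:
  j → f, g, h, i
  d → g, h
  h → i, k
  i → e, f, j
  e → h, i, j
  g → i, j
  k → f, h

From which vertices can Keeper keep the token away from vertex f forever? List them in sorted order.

e, g, i, j

A0 = {f}
A1: add {k} — k (Runner) has k→f.
A2: add {h} — h (Runner) has h→k.
A3: add {d} — d (Runner) has d→h.
A4 = A3; e.g. e (Keeper) can still go to i. Fixed point.
Runner's attractor = {d, f, h, k}; Keeper avoids the target exactly from the complement.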